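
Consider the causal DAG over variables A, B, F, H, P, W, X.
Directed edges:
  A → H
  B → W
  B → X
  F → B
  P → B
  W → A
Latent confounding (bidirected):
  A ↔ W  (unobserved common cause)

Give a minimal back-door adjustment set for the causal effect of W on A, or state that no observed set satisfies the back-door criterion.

desc(W)\{W}={A,H}; candidates ⊆ {B,F,P,X}.
W↔A: latent back-door arc(s) into W.
size 0: {}; under {} W still reaches {A,B,F,H,P,X} ∋ A.
size 1: {B}, {F}, {P} …(+1); under {B} W still reaches {A,H} ∋ A.
size 2: {B,F}, {B,P}, {B,X} …(+3); under {B,F} W still reaches {A,H} ∋ A.
W↔A cannot be blocked by any observed set — no back-door set.

W→A: no observed back-door set.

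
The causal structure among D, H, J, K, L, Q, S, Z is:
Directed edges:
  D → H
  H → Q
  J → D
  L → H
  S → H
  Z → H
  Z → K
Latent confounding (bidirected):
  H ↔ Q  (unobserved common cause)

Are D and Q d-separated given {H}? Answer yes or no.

Bayes-Ball from D | {H} reaches {J,K,L,Q,S,Z}.
Q ∈ reach(D|{H}) ⇒ D ⊥̸ Q | {H}.

No — D and Q are d-connected given {H}.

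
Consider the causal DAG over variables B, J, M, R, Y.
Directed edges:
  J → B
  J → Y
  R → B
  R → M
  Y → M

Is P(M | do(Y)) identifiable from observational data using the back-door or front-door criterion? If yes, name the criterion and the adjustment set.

desc(Y)\{Y}={M}; candidates ⊆ {B,J,R}.
∅: Y⊥M given ∅ in G with Y→· removed — back-door holds.
P(M|do(Y)) = P(M|Y) — no adjustment needed.

P(M|do(Y)): backdoor, adjust for ∅.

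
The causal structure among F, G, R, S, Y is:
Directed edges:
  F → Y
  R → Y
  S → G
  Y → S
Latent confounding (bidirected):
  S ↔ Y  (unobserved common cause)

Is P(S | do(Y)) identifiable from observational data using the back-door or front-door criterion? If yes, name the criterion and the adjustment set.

P(S|do(Y)): not identifiable (no BD/FD set).

desc(Y)\{Y}={G,S}; candidates ⊆ {F,R}.
Y↔S: latent back-door arc(s) into Y.
size 0: {}; under {} Y still reaches {F,G,R,S} ∋ S.
size 1: {F}, {R}; under {F} Y still reaches {G,R,S} ∋ S.
size 2: {F,R}; under {F,R} Y still reaches {G,S} ∋ S.
Y↔S cannot be blocked by any observed set — no back-door set.
No mediator lies on a directed Y→…→S path.
Neither criterion identifies P(S|do(Y)) in this graph.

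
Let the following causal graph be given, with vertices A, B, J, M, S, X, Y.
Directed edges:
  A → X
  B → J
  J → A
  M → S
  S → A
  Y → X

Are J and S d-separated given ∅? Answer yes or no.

Yes — J ⊥ S | ∅.

Bayes-Ball from J | ∅ reaches {A,B,X}.
S ∉ reach(J|∅) ⇒ J ⊥ S | ∅.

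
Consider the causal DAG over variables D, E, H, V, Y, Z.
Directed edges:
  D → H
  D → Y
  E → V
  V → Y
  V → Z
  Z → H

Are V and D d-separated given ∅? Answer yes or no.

Bayes-Ball from V | ∅ reaches {E,H,Y,Z}.
D ∉ reach(V|∅) ⇒ V ⊥ D | ∅.

Yes — V ⊥ D | ∅.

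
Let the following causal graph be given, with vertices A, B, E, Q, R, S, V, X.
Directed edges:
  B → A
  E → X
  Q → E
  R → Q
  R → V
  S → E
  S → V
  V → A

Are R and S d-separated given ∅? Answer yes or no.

Bayes-Ball from R | ∅ reaches {A,E,Q,V,X}.
S ∉ reach(R|∅) ⇒ R ⊥ S | ∅.

Yes — R ⊥ S | ∅.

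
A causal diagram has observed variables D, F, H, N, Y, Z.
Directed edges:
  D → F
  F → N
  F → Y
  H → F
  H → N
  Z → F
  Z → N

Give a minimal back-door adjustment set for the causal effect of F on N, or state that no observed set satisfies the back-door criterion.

F→N: minimal back-door set {H, Z}.

desc(F)\{F}={N,Y}; candidates ⊆ {D,H,Z}.
size 0: {}; under {} F still reaches {D,H,N,Z} ∋ N.
size 1: {D}, {H}, {Z}; under {D} F still reaches {H,N,Z} ∋ N.
{H,Z}: F⊥N given {H,Z} in G with F→· removed — back-door holds.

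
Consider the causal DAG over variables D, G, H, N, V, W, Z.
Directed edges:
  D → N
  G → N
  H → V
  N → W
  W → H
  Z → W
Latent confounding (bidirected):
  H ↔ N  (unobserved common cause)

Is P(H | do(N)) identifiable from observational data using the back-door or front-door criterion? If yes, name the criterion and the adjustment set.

desc(N)\{N}={H,V,W}; candidates ⊆ {D,G,Z}.
N↔H: latent back-door arc(s) into N.
size 0: {}; under {} N still reaches {D,G,H,V} ∋ H.
size 1: {D}, {G}, {Z}; under {D} N still reaches {G,H,V} ∋ H.
size 2: {D,G}, {D,Z}, {G,Z}; under {D,G} N still reaches {H,V} ∋ H.
N↔H cannot be blocked by any observed set — no back-door set.
{W}: (i) intercepts every directed N→H path; (ii) no back-door N→{W}; (iii) {N} blocks every back-door {W}→H. Front-door holds.
P(H|do(N)) = Σ_{W} P(W|N) Σ_{N'} P(H|W,N')P(N').

P(H|do(N)): frontdoor, adjust for {W}.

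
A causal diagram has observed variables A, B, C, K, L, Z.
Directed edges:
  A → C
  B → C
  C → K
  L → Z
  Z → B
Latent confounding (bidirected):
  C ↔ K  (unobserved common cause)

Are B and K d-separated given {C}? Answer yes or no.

Bayes-Ball from B | {C} reaches {A,K,L,Z}.
K ∈ reach(B|{C}) ⇒ B ⊥̸ K | {C}.

No — B and K are d-connected given {C}.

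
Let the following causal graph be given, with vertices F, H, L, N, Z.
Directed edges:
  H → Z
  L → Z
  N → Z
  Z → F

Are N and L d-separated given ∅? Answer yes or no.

Yes — N ⊥ L | ∅.

Bayes-Ball from N | ∅ reaches {F,Z}.
L ∉ reach(N|∅) ⇒ N ⊥ L | ∅.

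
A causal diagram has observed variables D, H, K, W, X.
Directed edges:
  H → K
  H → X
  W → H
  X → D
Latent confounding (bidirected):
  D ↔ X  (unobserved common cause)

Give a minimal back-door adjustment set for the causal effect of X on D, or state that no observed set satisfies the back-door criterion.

X→D: no observed back-door set.

desc(X)\{X}={D}; candidates ⊆ {H,K,W}.
X↔D: latent back-door arc(s) into X.
size 0: {}; under {} X still reaches {D,H,K,W} ∋ D.
size 1: {H}, {K}, {W}; under {H} X still reaches {D} ∋ D.
size 2: {H,K}, {H,W}, {K,W}; under {H,K} X still reaches {D} ∋ D.
X↔D cannot be blocked by any observed set — no back-door set.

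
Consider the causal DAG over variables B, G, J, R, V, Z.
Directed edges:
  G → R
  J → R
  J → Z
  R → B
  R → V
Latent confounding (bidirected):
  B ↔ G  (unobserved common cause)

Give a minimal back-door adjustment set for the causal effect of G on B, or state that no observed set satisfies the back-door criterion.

G→B: no observed back-door set.

desc(G)\{G}={B,R,V}; candidates ⊆ {J,Z}.
G↔B: latent back-door arc(s) into G.
size 0: {}; under {} G still reaches {B} ∋ B.
size 1: {J}, {Z}; under {J} G still reaches {B} ∋ B.
size 2: {J,Z}; under {J,Z} G still reaches {B} ∋ B.
G↔B cannot be blocked by any observed set — no back-door set.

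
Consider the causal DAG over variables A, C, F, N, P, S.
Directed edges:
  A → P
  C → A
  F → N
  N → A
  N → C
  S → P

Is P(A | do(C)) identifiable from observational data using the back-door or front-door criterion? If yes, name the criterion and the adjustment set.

desc(C)\{C}={A,P}; candidates ⊆ {F,N,S}.
size 0: {}; under {} C still reaches {A,F,N,P} ∋ A.
{N}: C⊥A given {N} in G with C→· removed — back-door holds.
P(A|do(C)) = Σ_{N} P(A|C,N)·P(N).

P(A|do(C)): backdoor, adjust for {N}.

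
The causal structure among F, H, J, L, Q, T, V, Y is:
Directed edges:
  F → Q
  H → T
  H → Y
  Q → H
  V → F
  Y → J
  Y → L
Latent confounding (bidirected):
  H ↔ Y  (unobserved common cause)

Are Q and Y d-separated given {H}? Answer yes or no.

Bayes-Ball from Q | {H} reaches {F,J,L,V,Y}.
Y ∈ reach(Q|{H}) ⇒ Q ⊥̸ Y | {H}.

No — Q and Y are d-connected given {H}.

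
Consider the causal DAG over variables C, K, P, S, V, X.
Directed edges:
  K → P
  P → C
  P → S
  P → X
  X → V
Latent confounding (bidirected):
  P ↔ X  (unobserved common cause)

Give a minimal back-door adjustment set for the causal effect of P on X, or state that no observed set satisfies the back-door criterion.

desc(P)\{P}={C,S,V,X}; candidates ⊆ {K}.
P↔X: latent back-door arc(s) into P.
size 0: {}; under {} P still reaches {K,V,X} ∋ X.
size 1: {K}; under {K} P still reaches {V,X} ∋ X.
P↔X cannot be blocked by any observed set — no back-door set.

P→X: no observed back-door set.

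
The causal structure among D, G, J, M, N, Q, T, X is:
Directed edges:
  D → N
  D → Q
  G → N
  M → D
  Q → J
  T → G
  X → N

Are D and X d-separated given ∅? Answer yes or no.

Bayes-Ball from D | ∅ reaches {J,M,N,Q}.
X ∉ reach(D|∅) ⇒ D ⊥ X | ∅.

Yes — D ⊥ X | ∅.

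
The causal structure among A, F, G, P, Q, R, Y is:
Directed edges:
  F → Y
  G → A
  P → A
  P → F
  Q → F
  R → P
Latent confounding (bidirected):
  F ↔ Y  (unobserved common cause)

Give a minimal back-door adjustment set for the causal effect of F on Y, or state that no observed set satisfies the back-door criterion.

F→Y: no observed back-door set.

desc(F)\{F}={Y}; candidates ⊆ {A,G,P,Q,R}.
F↔Y: latent back-door arc(s) into F.
size 0: {}; under {} F still reaches {A,P,Q,R,Y} ∋ Y.
size 1: {A}, {G}, {P} …(+2); under {A} F still reaches {G,P,Q,R,Y} ∋ Y.
size 2: {A,G}, {A,P}, {A,Q} …(+7); under {A,G} F still reaches {P,Q,R,Y} ∋ Y.
F↔Y cannot be blocked by any observed set — no back-door set.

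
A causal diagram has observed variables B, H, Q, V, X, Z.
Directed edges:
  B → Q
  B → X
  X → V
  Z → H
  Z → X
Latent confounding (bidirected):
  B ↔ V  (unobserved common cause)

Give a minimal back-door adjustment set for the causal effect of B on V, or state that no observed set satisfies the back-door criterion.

B→V: no observed back-door set.

desc(B)\{B}={Q,V,X}; candidates ⊆ {H,Z}.
B↔V: latent back-door arc(s) into B.
size 0: {}; under {} B still reaches {V} ∋ V.
size 1: {H}, {Z}; under {H} B still reaches {V} ∋ V.
size 2: {H,Z}; under {H,Z} B still reaches {V} ∋ V.
B↔V cannot be blocked by any observed set — no back-door set.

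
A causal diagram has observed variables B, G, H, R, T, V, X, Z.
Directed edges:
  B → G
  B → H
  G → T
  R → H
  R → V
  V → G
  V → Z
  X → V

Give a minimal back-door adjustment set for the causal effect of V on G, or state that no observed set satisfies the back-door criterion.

V→G: minimal back-door set ∅.

desc(V)\{V}={G,T,Z}; candidates ⊆ {B,H,R,X}.
∅: V⊥G given ∅ in G with V→· removed — back-door holds.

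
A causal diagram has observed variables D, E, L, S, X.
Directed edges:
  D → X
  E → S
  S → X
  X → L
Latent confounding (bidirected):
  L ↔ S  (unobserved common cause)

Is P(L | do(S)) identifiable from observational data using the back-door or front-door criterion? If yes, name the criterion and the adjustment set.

P(L|do(S)): frontdoor, adjust for {X}.

desc(S)\{S}={L,X}; candidates ⊆ {D,E}.
S↔L: latent back-door arc(s) into S.
size 0: {}; under {} S still reaches {E,L} ∋ L.
size 1: {D}, {E}; under {D} S still reaches {E,L} ∋ L.
size 2: {D,E}; under {D,E} S still reaches {L} ∋ L.
S↔L cannot be blocked by any observed set — no back-door set.
{X}: (i) intercepts every directed S→L path; (ii) no back-door S→{X}; (iii) {S} blocks every back-door {X}→L. Front-door holds.
P(L|do(S)) = Σ_{X} P(X|S) Σ_{S'} P(L|X,S')P(S').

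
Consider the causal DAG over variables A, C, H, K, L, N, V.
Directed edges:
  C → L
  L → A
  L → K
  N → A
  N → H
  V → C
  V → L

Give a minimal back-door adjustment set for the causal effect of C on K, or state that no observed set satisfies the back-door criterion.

C→K: minimal back-door set {V}.

desc(C)\{C}={A,K,L}; candidates ⊆ {H,N,V}.
size 0: {}; under {} C still reaches {A,K,L,V} ∋ K.
{V}: C⊥K given {V} in G with C→· removed — back-door holds.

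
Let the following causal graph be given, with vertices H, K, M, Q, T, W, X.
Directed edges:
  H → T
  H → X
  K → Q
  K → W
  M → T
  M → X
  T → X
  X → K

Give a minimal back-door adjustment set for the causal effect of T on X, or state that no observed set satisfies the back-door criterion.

desc(T)\{T}={K,Q,W,X}; candidates ⊆ {H,M}.
size 0: {}; under {} T still reaches {H,K,M,Q,W,X} ∋ X.
size 1: {H}, {M}; under {H} T still reaches {K,M,Q,W,X} ∋ X.
{H,M}: T⊥X given {H,M} in G with T→· removed — back-door holds.

T→X: minimal back-door set {H, M}.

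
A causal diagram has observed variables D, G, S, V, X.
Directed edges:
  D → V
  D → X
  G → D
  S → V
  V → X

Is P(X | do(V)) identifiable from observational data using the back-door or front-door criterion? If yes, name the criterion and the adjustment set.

P(X|do(V)): backdoor, adjust for {D}.

desc(V)\{V}={X}; candidates ⊆ {D,G,S}.
size 0: {}; under {} V still reaches {D,G,S,X} ∋ X.
{D}: V⊥X given {D} in G with V→· removed — back-door holds.
P(X|do(V)) = Σ_{D} P(X|V,D)·P(D).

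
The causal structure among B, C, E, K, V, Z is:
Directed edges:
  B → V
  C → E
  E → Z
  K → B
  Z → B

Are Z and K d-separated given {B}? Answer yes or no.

No — Z and K are d-connected given {B}.

Bayes-Ball from Z | {B} reaches {C,E,K}.
K ∈ reach(Z|{B}) ⇒ Z ⊥̸ K | {B}.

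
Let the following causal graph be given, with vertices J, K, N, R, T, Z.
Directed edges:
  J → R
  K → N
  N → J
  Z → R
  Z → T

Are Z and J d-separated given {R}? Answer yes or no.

Bayes-Ball from Z | {R} reaches {J,K,N,T}.
J ∈ reach(Z|{R}) ⇒ Z ⊥̸ J | {R}.

No — Z and J are d-connected given {R}.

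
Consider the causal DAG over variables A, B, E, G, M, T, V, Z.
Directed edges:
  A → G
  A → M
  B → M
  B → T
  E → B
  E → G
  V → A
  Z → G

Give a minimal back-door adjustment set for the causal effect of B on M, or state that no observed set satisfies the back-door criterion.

B→M: minimal back-door set ∅.

desc(B)\{B}={M,T}; candidates ⊆ {A,E,G,V,Z}.
∅: B⊥M given ∅ in G with B→· removed — back-door holds.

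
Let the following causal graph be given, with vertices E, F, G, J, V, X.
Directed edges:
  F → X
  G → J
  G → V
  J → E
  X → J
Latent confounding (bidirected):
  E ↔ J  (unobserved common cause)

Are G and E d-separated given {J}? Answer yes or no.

Bayes-Ball from G | {J} reaches {E,F,V,X}.
E ∈ reach(G|{J}) ⇒ G ⊥̸ E | {J}.

No — G and E are d-connected given {J}.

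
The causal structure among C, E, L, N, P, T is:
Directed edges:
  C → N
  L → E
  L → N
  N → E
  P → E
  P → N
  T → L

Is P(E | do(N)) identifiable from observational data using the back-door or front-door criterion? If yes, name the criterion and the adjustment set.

desc(N)\{N}={E}; candidates ⊆ {C,L,P,T}.
size 0: {}; under {} N still reaches {C,E,L,P,T} ∋ E.
size 1: {C}, {L}, {P} …(+1); under {C} N still reaches {E,L,P,T} ∋ E.
{L,P}: N⊥E given {L,P} in G with N→· removed — back-door holds.
P(E|do(N)) = Σ_{L,P} P(E|N,L,P)·P(L,P).

P(E|do(N)): backdoor, adjust for {L, P}.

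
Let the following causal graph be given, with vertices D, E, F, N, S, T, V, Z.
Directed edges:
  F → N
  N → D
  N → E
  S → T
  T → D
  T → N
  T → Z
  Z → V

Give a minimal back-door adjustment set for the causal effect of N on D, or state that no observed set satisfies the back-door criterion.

desc(N)\{N}={D,E}; candidates ⊆ {F,S,T,V,Z}.
size 0: {}; under {} N still reaches {D,F,S,T,V,Z} ∋ D.
{T}: N⊥D given {T} in G with N→· removed — back-door holds.

N→D: minimal back-door set {T}.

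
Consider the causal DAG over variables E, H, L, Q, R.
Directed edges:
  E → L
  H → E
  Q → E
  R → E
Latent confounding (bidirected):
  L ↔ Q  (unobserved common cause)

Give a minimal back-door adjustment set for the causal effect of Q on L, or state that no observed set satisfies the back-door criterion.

Q→L: no observed back-door set.

desc(Q)\{Q}={E,L}; candidates ⊆ {H,R}.
Q↔L: latent back-door arc(s) into Q.
size 0: {}; under {} Q still reaches {L} ∋ L.
size 1: {H}, {R}; under {H} Q still reaches {L} ∋ L.
size 2: {H,R}; under {H,R} Q still reaches {L} ∋ L.
Q↔L cannot be blocked by any observed set — no back-door set.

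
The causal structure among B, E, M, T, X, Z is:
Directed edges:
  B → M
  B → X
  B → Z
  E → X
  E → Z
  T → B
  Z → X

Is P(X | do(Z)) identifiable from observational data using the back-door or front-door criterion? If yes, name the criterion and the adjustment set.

P(X|do(Z)): backdoor, adjust for {B, E}.

desc(Z)\{Z}={X}; candidates ⊆ {B,E,M,T}.
size 0: {}; under {} Z still reaches {B,E,M,T,X} ∋ X.
size 1: {B}, {E}, {M} …(+1); under {B} Z still reaches {E,X} ∋ X.
{B,E}: Z⊥X given {B,E} in G with Z→· removed — back-door holds.
P(X|do(Z)) = Σ_{B,E} P(X|Z,B,E)·P(B,E).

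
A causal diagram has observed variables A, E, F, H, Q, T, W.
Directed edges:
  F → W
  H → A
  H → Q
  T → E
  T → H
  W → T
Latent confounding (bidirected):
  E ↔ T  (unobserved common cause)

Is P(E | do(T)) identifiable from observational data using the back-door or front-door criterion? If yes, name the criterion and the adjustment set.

P(E|do(T)): not identifiable (no BD/FD set).

desc(T)\{T}={A,E,H,Q}; candidates ⊆ {F,W}.
T↔E: latent back-door arc(s) into T.
size 0: {}; under {} T still reaches {E,F,W} ∋ E.
size 1: {F}, {W}; under {F} T still reaches {E,W} ∋ E.
size 2: {F,W}; under {F,W} T still reaches {E} ∋ E.
T↔E cannot be blocked by any observed set — no back-door set.
No mediator lies on a directed T→…→E path.
Neither criterion identifies P(E|do(T)) in this graph.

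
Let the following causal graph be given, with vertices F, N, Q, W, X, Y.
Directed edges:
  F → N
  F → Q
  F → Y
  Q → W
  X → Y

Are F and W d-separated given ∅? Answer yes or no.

No — F and W are d-connected given ∅.

Bayes-Ball from F | ∅ reaches {N,Q,W,Y}.
W ∈ reach(F|∅) ⇒ F ⊥̸ W | ∅.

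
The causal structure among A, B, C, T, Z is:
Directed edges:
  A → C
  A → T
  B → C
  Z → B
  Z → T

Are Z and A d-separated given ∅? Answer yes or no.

Yes — Z ⊥ A | ∅.

Bayes-Ball from Z | ∅ reaches {B,C,T}.
A ∉ reach(Z|∅) ⇒ Z ⊥ A | ∅.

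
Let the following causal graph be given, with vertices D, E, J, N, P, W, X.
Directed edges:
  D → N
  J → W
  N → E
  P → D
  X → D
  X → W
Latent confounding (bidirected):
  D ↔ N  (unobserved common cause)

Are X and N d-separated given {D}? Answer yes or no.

No — X and N are d-connected given {D}.

Bayes-Ball from X | {D} reaches {E,N,P,W}.
N ∈ reach(X|{D}) ⇒ X ⊥̸ N | {D}.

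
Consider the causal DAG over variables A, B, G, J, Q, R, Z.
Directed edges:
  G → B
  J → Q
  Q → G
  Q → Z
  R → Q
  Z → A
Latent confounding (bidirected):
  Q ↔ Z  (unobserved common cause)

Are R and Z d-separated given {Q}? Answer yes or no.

Bayes-Ball from R | {Q} reaches {A,J,Z}.
Z ∈ reach(R|{Q}) ⇒ R ⊥̸ Z | {Q}.

No — R and Z are d-connected given {Q}.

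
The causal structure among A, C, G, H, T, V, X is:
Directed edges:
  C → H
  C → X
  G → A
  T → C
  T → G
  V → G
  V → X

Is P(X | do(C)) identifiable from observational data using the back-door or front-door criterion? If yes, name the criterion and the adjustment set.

desc(C)\{C}={H,X}; candidates ⊆ {A,G,T,V}.
∅: C⊥X given ∅ in G with C→· removed — back-door holds.
P(X|do(C)) = P(X|C) — no adjustment needed.

P(X|do(C)): backdoor, adjust for ∅.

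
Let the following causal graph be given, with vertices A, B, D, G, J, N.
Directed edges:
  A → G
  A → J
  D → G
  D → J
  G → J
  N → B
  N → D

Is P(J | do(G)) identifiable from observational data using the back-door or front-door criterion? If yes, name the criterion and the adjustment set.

P(J|do(G)): backdoor, adjust for {A, D}.

desc(G)\{G}={J}; candidates ⊆ {A,B,D,N}.
size 0: {}; under {} G still reaches {A,B,D,J,N} ∋ J.
size 1: {A}, {B}, {D} …(+1); under {A} G still reaches {B,D,J,N} ∋ J.
{A,D}: G⊥J given {A,D} in G with G→· removed — back-door holds.
P(J|do(G)) = Σ_{A,D} P(J|G,A,D)·P(A,D).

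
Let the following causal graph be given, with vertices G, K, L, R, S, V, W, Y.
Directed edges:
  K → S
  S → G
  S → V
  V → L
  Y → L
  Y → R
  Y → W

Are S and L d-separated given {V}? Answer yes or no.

Bayes-Ball from S | {V} reaches {G,K}.
L ∉ reach(S|{V}) ⇒ S ⊥ L | {V}.

Yes — S ⊥ L | {V}.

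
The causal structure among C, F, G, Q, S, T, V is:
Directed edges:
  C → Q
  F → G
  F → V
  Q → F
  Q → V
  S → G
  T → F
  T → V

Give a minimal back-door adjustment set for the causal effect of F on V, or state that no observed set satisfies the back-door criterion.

desc(F)\{F}={G,V}; candidates ⊆ {C,Q,S,T}.
size 0: {}; under {} F still reaches {C,Q,T,V} ∋ V.
size 1: {C}, {Q}, {S} …(+1); under {C} F still reaches {Q,T,V} ∋ V.
{Q,T}: F⊥V given {Q,T} in G with F→· removed — back-door holds.

F→V: minimal back-door set {Q, T}.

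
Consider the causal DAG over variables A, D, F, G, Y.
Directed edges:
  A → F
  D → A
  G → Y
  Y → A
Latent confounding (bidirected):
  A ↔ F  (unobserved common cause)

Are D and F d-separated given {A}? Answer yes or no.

No — D and F are d-connected given {A}.

Bayes-Ball from D | {A} reaches {F,G,Y}.
F ∈ reach(D|{A}) ⇒ D ⊥̸ F | {A}.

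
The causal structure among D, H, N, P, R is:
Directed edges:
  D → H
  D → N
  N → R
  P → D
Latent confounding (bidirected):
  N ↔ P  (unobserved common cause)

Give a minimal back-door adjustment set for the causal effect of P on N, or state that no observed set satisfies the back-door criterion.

P→N: no observed back-door set.

desc(P)\{P}={D,H,N,R}; candidates ⊆ {—}.
P↔N: latent back-door arc(s) into P.
size 0: {}; under {} P still reaches {N,R} ∋ N.
P↔N cannot be blocked by any observed set — no back-door set.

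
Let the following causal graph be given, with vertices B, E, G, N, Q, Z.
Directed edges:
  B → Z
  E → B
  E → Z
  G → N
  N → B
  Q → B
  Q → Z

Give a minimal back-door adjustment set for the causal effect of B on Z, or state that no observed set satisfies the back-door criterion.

B→Z: minimal back-door set {E, Q}.

desc(B)\{B}={Z}; candidates ⊆ {E,G,N,Q}.
size 0: {}; under {} B still reaches {E,G,N,Q,Z} ∋ Z.
size 1: {E}, {G}, {N} …(+1); under {E} B still reaches {G,N,Q,Z} ∋ Z.
{E,Q}: B⊥Z given {E,Q} in G with B→· removed — back-door holds.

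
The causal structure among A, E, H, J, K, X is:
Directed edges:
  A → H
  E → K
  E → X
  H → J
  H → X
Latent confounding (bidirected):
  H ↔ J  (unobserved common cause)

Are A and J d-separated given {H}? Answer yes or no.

Bayes-Ball from A | {H} reaches {J}.
J ∈ reach(A|{H}) ⇒ A ⊥̸ J | {H}.

No — A and J are d-connected given {H}.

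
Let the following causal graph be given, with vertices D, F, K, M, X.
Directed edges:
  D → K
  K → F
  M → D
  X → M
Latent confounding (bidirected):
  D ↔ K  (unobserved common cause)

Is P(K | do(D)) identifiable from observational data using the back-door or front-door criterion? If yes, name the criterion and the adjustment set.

P(K|do(D)): not identifiable (no BD/FD set).

desc(D)\{D}={F,K}; candidates ⊆ {M,X}.
D↔K: latent back-door arc(s) into D.
size 0: {}; under {} D still reaches {F,K,M,X} ∋ K.
size 1: {M}, {X}; under {M} D still reaches {F,K} ∋ K.
size 2: {M,X}; under {M,X} D still reaches {F,K} ∋ K.
D↔K cannot be blocked by any observed set — no back-door set.
No mediator lies on a directed D→…→K path.
Neither criterion identifies P(K|do(D)) in this graph.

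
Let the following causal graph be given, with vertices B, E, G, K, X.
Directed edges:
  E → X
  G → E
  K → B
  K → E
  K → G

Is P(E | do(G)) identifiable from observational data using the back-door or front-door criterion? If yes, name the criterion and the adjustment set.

desc(G)\{G}={E,X}; candidates ⊆ {B,K}.
size 0: {}; under {} G still reaches {B,E,K,X} ∋ E.
{K}: G⊥E given {K} in G with G→· removed — back-door holds.
P(E|do(G)) = Σ_{K} P(E|G,K)·P(K).

P(E|do(G)): backdoor, adjust for {K}.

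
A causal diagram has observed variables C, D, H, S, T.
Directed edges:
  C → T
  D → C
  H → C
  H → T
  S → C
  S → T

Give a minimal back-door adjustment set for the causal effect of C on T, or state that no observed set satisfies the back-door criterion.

C→T: minimal back-door set {H, S}.

desc(C)\{C}={T}; candidates ⊆ {D,H,S}.
size 0: {}; under {} C still reaches {D,H,S,T} ∋ T.
size 1: {D}, {H}, {S}; under {D} C still reaches {H,S,T} ∋ T.
{H,S}: C⊥T given {H,S} in G with C→· removed — back-door holds.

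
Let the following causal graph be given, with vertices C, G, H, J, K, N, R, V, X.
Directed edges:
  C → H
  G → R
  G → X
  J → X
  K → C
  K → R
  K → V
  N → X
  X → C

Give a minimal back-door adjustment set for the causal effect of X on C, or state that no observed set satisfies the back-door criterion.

X→C: minimal back-door set ∅.

desc(X)\{X}={C,H}; candidates ⊆ {G,J,K,N,R,V}.
∅: X⊥C given ∅ in G with X→· removed — back-door holds.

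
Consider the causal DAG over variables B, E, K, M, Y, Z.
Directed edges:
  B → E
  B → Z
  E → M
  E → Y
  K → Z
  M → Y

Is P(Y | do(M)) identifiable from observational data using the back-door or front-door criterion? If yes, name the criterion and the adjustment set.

desc(M)\{M}={Y}; candidates ⊆ {B,E,K,Z}.
size 0: {}; under {} M still reaches {B,E,Y,Z} ∋ Y.
{E}: M⊥Y given {E} in G with M→· removed — back-door holds.
P(Y|do(M)) = Σ_{E} P(Y|M,E)·P(E).

P(Y|do(M)): backdoor, adjust for {E}.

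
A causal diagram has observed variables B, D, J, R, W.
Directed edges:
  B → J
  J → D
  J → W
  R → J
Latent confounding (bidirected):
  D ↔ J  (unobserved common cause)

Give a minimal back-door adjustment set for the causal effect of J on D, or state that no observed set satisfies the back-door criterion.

J→D: no observed back-door set.

desc(J)\{J}={D,W}; candidates ⊆ {B,R}.
J↔D: latent back-door arc(s) into J.
size 0: {}; under {} J still reaches {B,D,R} ∋ D.
size 1: {B}, {R}; under {B} J still reaches {D,R} ∋ D.
size 2: {B,R}; under {B,R} J still reaches {D} ∋ D.
J↔D cannot be blocked by any observed set — no back-door set.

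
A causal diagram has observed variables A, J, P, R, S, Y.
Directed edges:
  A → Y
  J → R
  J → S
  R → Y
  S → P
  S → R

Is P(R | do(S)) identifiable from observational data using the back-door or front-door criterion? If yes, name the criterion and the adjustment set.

desc(S)\{S}={P,R,Y}; candidates ⊆ {A,J}.
size 0: {}; under {} S still reaches {J,R,Y} ∋ R.
{J}: S⊥R given {J} in G with S→· removed — back-door holds.
P(R|do(S)) = Σ_{J} P(R|S,J)·P(J).

P(R|do(S)): backdoor, adjust for {J}.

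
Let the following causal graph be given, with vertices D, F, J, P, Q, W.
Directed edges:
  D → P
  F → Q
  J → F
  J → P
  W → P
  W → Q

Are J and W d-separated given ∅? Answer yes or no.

Bayes-Ball from J | ∅ reaches {F,P,Q}.
W ∉ reach(J|∅) ⇒ J ⊥ W | ∅.

Yes — J ⊥ W | ∅.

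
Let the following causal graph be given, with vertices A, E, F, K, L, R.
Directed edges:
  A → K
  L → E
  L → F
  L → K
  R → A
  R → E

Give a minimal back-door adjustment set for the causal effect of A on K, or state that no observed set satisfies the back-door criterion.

A→K: minimal back-door set ∅.

desc(A)\{A}={K}; candidates ⊆ {E,F,L,R}.
∅: A⊥K given ∅ in G with A→· removed — back-door holds.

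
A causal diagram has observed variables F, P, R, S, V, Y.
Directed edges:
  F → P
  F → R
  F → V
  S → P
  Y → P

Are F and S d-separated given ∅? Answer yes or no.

Bayes-Ball from F | ∅ reaches {P,R,V}.
S ∉ reach(F|∅) ⇒ F ⊥ S | ∅.

Yes — F ⊥ S | ∅.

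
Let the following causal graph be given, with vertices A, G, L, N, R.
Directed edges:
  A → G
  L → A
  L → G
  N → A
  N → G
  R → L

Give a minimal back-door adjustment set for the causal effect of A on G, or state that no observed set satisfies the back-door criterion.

desc(A)\{A}={G}; candidates ⊆ {L,N,R}.
size 0: {}; under {} A still reaches {G,L,N,R} ∋ G.
size 1: {L}, {N}, {R}; under {L} A still reaches {G,N} ∋ G.
{L,N}: A⊥G given {L,N} in G with A→· removed — back-door holds.

A→G: minimal back-door set {L, N}.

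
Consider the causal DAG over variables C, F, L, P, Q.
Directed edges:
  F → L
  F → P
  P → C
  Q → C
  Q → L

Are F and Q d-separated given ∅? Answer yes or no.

Yes — F ⊥ Q | ∅.

Bayes-Ball from F | ∅ reaches {C,L,P}.
Q ∉ reach(F|∅) ⇒ F ⊥ Q | ∅.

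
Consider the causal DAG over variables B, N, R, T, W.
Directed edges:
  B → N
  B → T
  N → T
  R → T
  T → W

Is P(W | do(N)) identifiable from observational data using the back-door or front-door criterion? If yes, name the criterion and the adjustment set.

desc(N)\{N}={T,W}; candidates ⊆ {B,R}.
size 0: {}; under {} N still reaches {B,T,W} ∋ W.
{B}: N⊥W given {B} in G with N→· removed — back-door holds.
P(W|do(N)) = Σ_{B} P(W|N,B)·P(B).

P(W|do(N)): backdoor, adjust for {B}.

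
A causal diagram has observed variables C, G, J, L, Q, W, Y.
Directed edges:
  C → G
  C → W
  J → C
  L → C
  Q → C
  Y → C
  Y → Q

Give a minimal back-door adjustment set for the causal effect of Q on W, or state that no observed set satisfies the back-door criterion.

desc(Q)\{Q}={C,G,W}; candidates ⊆ {J,L,Y}.
size 0: {}; under {} Q still reaches {C,G,W,Y} ∋ W.
{Y}: Q⊥W given {Y} in G with Q→· removed — back-door holds.

Q→W: minimal back-door set {Y}.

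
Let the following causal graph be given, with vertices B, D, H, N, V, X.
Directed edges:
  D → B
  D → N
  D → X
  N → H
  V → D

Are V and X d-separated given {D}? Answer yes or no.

Yes — V ⊥ X | {D}.

Bayes-Ball from V | {D} reaches ∅.
X ∉ reach(V|{D}) ⇒ V ⊥ X | {D}.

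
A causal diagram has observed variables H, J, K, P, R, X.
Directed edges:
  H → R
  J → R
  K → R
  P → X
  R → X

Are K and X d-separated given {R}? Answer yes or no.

Bayes-Ball from K | {R} reaches {H,J}.
X ∉ reach(K|{R}) ⇒ K ⊥ X | {R}.

Yes — K ⊥ X | {R}.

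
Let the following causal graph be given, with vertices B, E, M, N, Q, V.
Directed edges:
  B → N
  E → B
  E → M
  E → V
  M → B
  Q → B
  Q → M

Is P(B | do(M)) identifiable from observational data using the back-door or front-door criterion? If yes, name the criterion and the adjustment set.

desc(M)\{M}={B,N}; candidates ⊆ {E,Q,V}.
size 0: {}; under {} M still reaches {B,E,N,Q,V} ∋ B.
size 1: {E}, {Q}, {V}; under {E} M still reaches {B,N,Q} ∋ B.
{E,Q}: M⊥B given {E,Q} in G with M→· removed — back-door holds.
P(B|do(M)) = Σ_{E,Q} P(B|M,E,Q)·P(E,Q).

P(B|do(M)): backdoor, adjust for {E, Q}.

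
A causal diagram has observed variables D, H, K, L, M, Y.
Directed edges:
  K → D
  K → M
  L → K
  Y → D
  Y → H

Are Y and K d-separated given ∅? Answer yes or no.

Bayes-Ball from Y | ∅ reaches {D,H}.
K ∉ reach(Y|∅) ⇒ Y ⊥ K | ∅.

Yes — Y ⊥ K | ∅.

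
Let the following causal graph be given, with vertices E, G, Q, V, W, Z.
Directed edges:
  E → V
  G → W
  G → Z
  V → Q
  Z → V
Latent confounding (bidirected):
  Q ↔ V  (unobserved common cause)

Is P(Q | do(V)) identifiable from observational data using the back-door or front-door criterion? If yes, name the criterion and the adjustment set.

P(Q|do(V)): not identifiable (no BD/FD set).

desc(V)\{V}={Q}; candidates ⊆ {E,G,W,Z}.
V↔Q: latent back-door arc(s) into V.
size 0: {}; under {} V still reaches {E,G,Q,W,Z} ∋ Q.
size 1: {E}, {G}, {W} …(+1); under {E} V still reaches {G,Q,W,Z} ∋ Q.
size 2: {E,G}, {E,W}, {E,Z} …(+3); under {E,G} V still reaches {Q,Z} ∋ Q.
V↔Q cannot be blocked by any observed set — no back-door set.
No mediator lies on a directed V→…→Q path.
Neither criterion identifies P(Q|do(V)) in this graph.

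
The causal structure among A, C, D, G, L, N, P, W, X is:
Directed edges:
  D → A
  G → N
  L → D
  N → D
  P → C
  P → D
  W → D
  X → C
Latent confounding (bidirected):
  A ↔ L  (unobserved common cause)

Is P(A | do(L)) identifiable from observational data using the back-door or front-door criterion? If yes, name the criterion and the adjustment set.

P(A|do(L)): frontdoor, adjust for {D}.

desc(L)\{L}={A,D}; candidates ⊆ {C,G,N,P,W,X}.
L↔A: latent back-door arc(s) into L.
size 0: {}; under {} L still reaches {A} ∋ A.
size 1: {C}, {G}, {N} …(+3); under {C} L still reaches {A} ∋ A.
size 2: {C,G}, {C,N}, {C,P} …(+12); under {C,G} L still reaches {A} ∋ A.
L↔A cannot be blocked by any observed set — no back-door set.
{D}: (i) intercepts every directed L→A path; (ii) no back-door L→{D}; (iii) {L} blocks every back-door {D}→A. Front-door holds.
P(A|do(L)) = Σ_{D} P(D|L) Σ_{L'} P(A|D,L')P(L').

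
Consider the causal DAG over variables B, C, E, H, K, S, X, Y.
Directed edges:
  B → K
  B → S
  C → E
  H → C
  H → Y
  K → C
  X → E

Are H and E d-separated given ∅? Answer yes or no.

Bayes-Ball from H | ∅ reaches {C,E,Y}.
E ∈ reach(H|∅) ⇒ H ⊥̸ E | ∅.

No — H and E are d-connected given ∅.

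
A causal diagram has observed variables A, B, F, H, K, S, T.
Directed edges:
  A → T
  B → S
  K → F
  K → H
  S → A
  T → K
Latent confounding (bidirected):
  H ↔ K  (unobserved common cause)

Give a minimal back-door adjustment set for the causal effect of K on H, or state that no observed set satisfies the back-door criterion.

desc(K)\{K}={F,H}; candidates ⊆ {A,B,S,T}.
K↔H: latent back-door arc(s) into K.
size 0: {}; under {} K still reaches {A,B,H,S,T} ∋ H.
size 1: {A}, {B}, {S} …(+1); under {A} K still reaches {H,T} ∋ H.
size 2: {A,B}, {A,S}, {A,T} …(+3); under {A,B} K still reaches {H,T} ∋ H.
K↔H cannot be blocked by any observed set — no back-door set.

K→H: no observed back-door set.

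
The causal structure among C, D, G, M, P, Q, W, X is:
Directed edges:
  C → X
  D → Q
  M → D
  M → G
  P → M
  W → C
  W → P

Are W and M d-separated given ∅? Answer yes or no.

Bayes-Ball from W | ∅ reaches {C,D,G,M,P,Q,X}.
M ∈ reach(W|∅) ⇒ W ⊥̸ M | ∅.

No — W and M are d-connected given ∅.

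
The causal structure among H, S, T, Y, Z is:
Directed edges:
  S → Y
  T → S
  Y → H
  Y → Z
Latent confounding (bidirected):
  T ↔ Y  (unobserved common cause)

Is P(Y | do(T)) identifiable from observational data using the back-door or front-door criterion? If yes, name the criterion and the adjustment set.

desc(T)\{T}={H,S,Y,Z}; candidates ⊆ {—}.
T↔Y: latent back-door arc(s) into T.
size 0: {}; under {} T still reaches {H,Y,Z} ∋ Y.
T↔Y cannot be blocked by any observed set — no back-door set.
{S}: (i) intercepts every directed T→Y path; (ii) no back-door T→{S}; (iii) {T} blocks every back-door {S}→Y. Front-door holds.
P(Y|do(T)) = Σ_{S} P(S|T) Σ_{T'} P(Y|S,T')P(T').

P(Y|do(T)): frontdoor, adjust for {S}.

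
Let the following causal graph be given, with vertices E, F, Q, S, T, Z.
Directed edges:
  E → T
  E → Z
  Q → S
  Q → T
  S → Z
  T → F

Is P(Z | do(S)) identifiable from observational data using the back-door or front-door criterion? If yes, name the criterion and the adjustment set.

desc(S)\{S}={Z}; candidates ⊆ {E,F,Q,T}.
∅: S⊥Z given ∅ in G with S→· removed — back-door holds.
P(Z|do(S)) = P(Z|S) — no adjustment needed.

P(Z|do(S)): backdoor, adjust for ∅.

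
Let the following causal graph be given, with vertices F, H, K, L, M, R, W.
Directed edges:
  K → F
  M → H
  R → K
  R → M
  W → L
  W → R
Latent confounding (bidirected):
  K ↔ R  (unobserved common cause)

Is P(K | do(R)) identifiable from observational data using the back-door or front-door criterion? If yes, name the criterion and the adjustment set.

desc(R)\{R}={F,H,K,M}; candidates ⊆ {L,W}.
R↔K: latent back-door arc(s) into R.
size 0: {}; under {} R still reaches {F,K,L,W} ∋ K.
size 1: {L}, {W}; under {L} R still reaches {F,K,W} ∋ K.
size 2: {L,W}; under {L,W} R still reaches {F,K} ∋ K.
R↔K cannot be blocked by any observed set — no back-door set.
No mediator lies on a directed R→…→K path.
Neither criterion identifies P(K|do(R)) in this graph.

P(K|do(R)): not identifiable (no BD/FD set).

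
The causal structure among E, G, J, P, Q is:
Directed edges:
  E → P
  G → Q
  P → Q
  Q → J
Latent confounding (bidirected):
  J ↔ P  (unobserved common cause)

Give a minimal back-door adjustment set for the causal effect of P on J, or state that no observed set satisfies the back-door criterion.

desc(P)\{P}={J,Q}; candidates ⊆ {E,G}.
P↔J: latent back-door arc(s) into P.
size 0: {}; under {} P still reaches {E,J} ∋ J.
size 1: {E}, {G}; under {E} P still reaches {J} ∋ J.
size 2: {E,G}; under {E,G} P still reaches {J} ∋ J.
P↔J cannot be blocked by any observed set — no back-door set.

P→J: no observed back-door set.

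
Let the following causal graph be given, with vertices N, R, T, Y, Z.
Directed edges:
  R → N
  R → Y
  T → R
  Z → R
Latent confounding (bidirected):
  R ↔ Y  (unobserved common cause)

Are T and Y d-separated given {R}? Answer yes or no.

No — T and Y are d-connected given {R}.

Bayes-Ball from T | {R} reaches {Y,Z}.
Y ∈ reach(T|{R}) ⇒ T ⊥̸ Y | {R}.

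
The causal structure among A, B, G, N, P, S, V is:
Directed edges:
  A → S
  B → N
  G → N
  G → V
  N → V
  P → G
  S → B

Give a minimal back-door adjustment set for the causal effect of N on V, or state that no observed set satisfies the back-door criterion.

N→V: minimal back-door set {G}.

desc(N)\{N}={V}; candidates ⊆ {A,B,G,P,S}.
size 0: {}; under {} N still reaches {A,B,G,P,S,V} ∋ V.
{G}: N⊥V given {G} in G with N→· removed — back-door holds.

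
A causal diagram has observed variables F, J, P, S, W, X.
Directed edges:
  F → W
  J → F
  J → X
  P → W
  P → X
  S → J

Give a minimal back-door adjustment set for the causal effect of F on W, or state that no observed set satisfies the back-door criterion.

F→W: minimal back-door set ∅.

desc(F)\{F}={W}; candidates ⊆ {J,P,S,X}.
∅: F⊥W given ∅ in G with F→· removed — back-door holds.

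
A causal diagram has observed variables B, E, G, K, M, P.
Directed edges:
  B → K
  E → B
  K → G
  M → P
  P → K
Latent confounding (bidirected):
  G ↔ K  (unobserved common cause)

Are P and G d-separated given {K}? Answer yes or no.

Bayes-Ball from P | {K} reaches {B,E,G,M}.
G ∈ reach(P|{K}) ⇒ P ⊥̸ G | {K}.

No — P and G are d-connected given {K}.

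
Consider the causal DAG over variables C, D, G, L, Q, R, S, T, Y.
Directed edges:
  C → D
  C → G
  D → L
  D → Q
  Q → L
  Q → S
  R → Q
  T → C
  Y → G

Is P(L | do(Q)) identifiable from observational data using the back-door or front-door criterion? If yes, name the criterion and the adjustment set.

P(L|do(Q)): backdoor, adjust for {D}.

desc(Q)\{Q}={L,S}; candidates ⊆ {C,D,G,R,T,Y}.
size 0: {}; under {} Q still reaches {C,D,G,L,R,T} ∋ L.
{D}: Q⊥L given {D} in G with Q→· removed — back-door holds.
P(L|do(Q)) = Σ_{D} P(L|Q,D)·P(D).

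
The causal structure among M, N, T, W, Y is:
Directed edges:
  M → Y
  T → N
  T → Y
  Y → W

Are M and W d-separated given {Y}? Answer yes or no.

Yes — M ⊥ W | {Y}.

Bayes-Ball from M | {Y} reaches {N,T}.
W ∉ reach(M|{Y}) ⇒ M ⊥ W | {Y}.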